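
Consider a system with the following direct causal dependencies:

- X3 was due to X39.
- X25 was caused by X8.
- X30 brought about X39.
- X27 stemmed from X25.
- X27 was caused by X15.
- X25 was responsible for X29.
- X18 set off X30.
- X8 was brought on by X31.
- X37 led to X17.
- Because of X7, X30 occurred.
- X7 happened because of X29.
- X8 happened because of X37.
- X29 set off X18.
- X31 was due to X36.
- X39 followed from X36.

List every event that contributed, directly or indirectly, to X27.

X15, X25, X31, X36, X37, X8

Immediate causes of X27: X25, X15.
Further upstream: X36, X37, X31, X8.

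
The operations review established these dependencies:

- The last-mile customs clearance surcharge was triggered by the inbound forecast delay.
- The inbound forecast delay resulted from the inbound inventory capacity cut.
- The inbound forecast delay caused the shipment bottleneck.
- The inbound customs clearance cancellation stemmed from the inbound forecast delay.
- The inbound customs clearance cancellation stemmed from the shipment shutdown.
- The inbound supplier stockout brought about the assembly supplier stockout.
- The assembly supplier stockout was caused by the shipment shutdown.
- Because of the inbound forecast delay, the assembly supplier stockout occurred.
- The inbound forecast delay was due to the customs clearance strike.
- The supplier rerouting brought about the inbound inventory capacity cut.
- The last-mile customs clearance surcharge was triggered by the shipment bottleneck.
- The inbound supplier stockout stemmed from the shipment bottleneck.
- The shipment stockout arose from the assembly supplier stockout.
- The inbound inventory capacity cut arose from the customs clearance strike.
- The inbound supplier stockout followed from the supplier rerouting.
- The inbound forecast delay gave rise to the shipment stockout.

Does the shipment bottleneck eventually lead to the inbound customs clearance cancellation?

The shipment bottleneck leads to the last-mile customs clearance surcharge, the inbound supplier stockout, the assembly supplier stockout, the shipment stockout; the inbound customs clearance cancellation is not among them.

No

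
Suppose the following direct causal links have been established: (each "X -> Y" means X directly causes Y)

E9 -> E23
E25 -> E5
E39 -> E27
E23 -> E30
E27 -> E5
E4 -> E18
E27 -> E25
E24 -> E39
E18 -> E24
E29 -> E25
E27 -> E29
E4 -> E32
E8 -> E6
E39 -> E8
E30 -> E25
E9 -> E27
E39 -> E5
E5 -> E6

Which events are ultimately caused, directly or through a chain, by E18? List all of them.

Direct effects: E24.
2 steps out: E39.
3 steps out: E27, E5, E8.
4 steps out: E29, E25, E6.
Not reachable from it: E4, E32, E9, E23, E30.

E24, E25, E27, E29, E39, E5, E6, E8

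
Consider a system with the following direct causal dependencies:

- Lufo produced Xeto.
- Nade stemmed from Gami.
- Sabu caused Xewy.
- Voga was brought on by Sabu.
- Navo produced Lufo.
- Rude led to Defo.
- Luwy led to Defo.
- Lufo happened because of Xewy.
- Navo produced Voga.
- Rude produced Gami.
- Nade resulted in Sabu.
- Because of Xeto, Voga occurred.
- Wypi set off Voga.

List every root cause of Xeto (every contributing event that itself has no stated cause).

Navo, Rude

Tracing upstream from Xeto: Xeto ← Lufo ← Xewy ← Sabu ← Nade ← Gami ← Rude.
A separate upstream branch: Xeto ← Lufo ← Navo.
Each of those chain origins has no stated cause.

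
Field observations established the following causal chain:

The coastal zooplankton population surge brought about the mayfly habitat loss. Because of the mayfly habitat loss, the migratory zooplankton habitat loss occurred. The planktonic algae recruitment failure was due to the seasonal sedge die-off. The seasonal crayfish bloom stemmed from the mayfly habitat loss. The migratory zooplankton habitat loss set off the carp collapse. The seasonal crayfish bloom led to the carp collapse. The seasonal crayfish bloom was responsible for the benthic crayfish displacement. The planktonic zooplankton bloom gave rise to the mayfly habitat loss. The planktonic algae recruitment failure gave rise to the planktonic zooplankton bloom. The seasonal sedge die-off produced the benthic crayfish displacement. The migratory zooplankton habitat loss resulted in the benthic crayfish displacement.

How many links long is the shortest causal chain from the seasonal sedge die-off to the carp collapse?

Shortest chain: the seasonal sedge die-off → the planktonic algae recruitment failure → the planktonic zooplankton bloom → the mayfly habitat loss → the seasonal crayfish bloom → the carp collapse.

5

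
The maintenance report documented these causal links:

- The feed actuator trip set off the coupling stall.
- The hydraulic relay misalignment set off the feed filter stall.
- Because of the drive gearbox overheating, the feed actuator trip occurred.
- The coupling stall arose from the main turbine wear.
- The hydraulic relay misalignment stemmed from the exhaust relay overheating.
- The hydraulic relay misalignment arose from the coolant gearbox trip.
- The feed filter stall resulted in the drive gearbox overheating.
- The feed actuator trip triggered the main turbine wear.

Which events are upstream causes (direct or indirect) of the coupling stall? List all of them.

Immediate causes of the coupling stall: the feed actuator trip, the main turbine wear.
Further upstream: the coolant gearbox trip, the hydraulic relay misalignment, the feed filter stall, the drive gearbox overheating, the exhaust relay overheating.

the coolant gearbox trip, the drive gearbox overheating, the exhaust relay overheating, the feed actuator trip, the feed filter stall, the hydraulic relay misalignment, the main turbine wear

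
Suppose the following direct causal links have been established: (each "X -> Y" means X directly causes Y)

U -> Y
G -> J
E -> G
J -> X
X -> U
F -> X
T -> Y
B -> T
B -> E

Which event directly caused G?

Upstream contributors include B, but only E feeds directly into G.

E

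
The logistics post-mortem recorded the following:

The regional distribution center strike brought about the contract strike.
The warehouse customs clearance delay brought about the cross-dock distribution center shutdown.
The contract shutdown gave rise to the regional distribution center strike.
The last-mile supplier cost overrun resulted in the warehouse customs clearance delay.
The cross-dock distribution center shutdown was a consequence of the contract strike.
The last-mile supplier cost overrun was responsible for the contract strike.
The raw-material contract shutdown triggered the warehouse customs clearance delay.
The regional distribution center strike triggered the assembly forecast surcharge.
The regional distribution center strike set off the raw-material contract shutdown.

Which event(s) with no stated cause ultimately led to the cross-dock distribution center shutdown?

Tracing upstream from the cross-dock distribution center shutdown: the cross-dock distribution center shutdown ← the contract strike ← the last-mile supplier cost overrun.
A separate upstream branch: the cross-dock distribution center shutdown ← the contract strike ← the regional distribution center strike ← the contract shutdown.
Each of those chain origins has no stated cause.

the contract shutdown, the last-mile supplier cost overrun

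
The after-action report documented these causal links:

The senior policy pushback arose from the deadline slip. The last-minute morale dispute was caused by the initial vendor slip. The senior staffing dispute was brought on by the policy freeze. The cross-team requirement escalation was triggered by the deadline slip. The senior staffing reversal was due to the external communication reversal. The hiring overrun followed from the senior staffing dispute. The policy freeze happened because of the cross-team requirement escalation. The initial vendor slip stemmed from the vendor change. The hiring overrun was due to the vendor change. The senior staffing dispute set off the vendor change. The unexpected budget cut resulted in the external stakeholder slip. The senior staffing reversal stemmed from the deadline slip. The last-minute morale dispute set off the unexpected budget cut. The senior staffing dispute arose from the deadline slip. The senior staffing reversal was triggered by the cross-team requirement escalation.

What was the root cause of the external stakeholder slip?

Tracing upstream from the external stakeholder slip: the external stakeholder slip ← the unexpected budget cut ← the last-minute morale dispute ← the initial vendor slip ← the vendor change ← the senior staffing dispute ← the deadline slip.
The deadline slip has no stated cause, so it is the root.

the deadline slip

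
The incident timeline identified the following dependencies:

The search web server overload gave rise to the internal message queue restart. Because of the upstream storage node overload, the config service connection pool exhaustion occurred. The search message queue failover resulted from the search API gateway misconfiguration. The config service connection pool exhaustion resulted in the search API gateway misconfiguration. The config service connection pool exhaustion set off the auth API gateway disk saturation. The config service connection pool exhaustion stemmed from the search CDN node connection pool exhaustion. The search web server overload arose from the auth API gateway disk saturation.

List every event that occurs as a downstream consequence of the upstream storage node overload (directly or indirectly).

Direct effects: the config service connection pool exhaustion.
2 steps out: the search API gateway misconfiguration, the auth API gateway disk saturation.
3 steps out: the search web server overload, the search message queue failover.
4 steps out: the internal message queue restart.
Not reachable from it: the search CDN node connection pool exhaustion.

the auth API gateway disk saturation, the config service connection pool exhaustion, the internal message queue restart, the search API gateway misconfiguration, the search message queue failover, the search web server overload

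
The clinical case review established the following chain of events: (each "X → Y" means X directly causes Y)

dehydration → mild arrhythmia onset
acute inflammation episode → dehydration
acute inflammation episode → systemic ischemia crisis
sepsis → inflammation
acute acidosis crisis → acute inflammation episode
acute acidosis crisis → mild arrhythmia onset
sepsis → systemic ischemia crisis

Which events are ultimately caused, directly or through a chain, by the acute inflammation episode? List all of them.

Direct effects: the systemic ischemia crisis, the dehydration.
2 steps out: the mild arrhythmia onset.
Not reachable from it: the sepsis, the inflammation, the acute acidosis crisis.

the dehydration, the mild arrhythmia onset, the systemic ischemia crisis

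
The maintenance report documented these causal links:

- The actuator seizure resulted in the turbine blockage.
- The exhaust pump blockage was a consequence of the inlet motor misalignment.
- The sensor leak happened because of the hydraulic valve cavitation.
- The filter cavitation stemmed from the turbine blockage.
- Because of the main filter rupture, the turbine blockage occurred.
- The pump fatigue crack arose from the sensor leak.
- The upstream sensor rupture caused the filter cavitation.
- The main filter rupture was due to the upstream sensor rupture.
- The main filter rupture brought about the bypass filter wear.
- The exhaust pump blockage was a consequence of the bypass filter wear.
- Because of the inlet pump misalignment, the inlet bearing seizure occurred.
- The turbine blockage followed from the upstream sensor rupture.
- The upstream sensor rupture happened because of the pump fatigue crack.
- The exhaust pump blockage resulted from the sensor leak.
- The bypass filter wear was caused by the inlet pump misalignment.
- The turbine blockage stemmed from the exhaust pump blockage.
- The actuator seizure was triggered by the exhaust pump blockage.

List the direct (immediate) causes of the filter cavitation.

Upstream contributors include the hydraulic valve cavitation, the sensor leak, the inlet motor misalignment, the inlet pump misalignment, the pump fatigue crack, the main filter rupture, the bypass filter wear, the exhaust pump blockage, the actuator seizure, but only the turbine blockage, the upstream sensor rupture feed directly into the filter cavitation.

the turbine blockage, the upstream sensor rupture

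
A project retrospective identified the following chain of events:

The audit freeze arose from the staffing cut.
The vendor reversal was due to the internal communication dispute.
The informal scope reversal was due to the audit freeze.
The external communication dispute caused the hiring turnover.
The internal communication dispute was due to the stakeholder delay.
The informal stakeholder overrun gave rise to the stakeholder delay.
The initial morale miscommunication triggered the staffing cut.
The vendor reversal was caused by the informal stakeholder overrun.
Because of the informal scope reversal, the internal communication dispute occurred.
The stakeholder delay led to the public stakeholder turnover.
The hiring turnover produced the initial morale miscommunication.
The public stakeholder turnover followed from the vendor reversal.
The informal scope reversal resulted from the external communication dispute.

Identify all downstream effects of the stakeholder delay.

Direct effects: the internal communication dispute, the public stakeholder turnover.
2 steps out: the vendor reversal.
Not reachable from it: the external communication dispute, the hiring turnover, the initial morale miscommunication, the informal stakeholder overrun, the staffing cut, the audit freeze, the informal scope reversal.

the internal communication dispute, the public stakeholder turnover, the vendor reversal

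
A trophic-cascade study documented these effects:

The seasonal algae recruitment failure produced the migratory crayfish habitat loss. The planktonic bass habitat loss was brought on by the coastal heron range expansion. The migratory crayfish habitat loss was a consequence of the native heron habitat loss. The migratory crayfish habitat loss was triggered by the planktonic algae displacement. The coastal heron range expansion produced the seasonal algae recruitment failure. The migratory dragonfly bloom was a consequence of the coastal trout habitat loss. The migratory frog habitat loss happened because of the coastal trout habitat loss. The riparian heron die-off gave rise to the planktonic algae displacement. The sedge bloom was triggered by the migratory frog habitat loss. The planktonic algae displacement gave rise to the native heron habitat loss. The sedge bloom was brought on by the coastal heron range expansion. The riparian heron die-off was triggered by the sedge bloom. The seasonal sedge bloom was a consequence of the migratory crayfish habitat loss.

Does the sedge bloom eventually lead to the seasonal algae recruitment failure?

No

The sedge bloom leads to the riparian heron die-off, the planktonic algae displacement, the native heron habitat loss, the migratory crayfish habitat loss, the seasonal sedge bloom; the seasonal algae recruitment failure is not among them.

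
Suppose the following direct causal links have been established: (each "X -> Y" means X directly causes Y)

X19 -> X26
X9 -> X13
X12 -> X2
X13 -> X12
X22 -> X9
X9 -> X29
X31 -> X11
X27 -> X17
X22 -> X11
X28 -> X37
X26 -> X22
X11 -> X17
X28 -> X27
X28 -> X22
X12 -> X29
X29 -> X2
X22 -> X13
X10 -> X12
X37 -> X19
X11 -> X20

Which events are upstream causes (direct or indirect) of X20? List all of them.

X11, X19, X22, X26, X28, X31, X37

Immediate cause of X20: X11.
Further upstream: X28, X31, X37, X19, X26, X22.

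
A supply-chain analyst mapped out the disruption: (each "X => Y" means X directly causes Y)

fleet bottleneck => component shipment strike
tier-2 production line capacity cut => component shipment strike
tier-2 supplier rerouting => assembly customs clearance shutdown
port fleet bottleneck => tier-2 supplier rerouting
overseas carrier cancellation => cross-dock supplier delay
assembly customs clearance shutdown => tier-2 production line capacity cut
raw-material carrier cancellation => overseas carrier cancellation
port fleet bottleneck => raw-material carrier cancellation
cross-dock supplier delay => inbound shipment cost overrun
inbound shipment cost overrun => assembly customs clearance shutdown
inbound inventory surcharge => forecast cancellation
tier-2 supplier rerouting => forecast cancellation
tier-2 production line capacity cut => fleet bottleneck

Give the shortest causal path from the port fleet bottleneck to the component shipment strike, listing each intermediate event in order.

the port fleet bottleneck → the tier-2 supplier rerouting → the assembly customs clearance shutdown → the tier-2 production line capacity cut → the component shipment strike

the port fleet bottleneck → the tier-2 supplier rerouting
the tier-2 supplier rerouting → the assembly customs clearance shutdown
the assembly customs clearance shutdown → the tier-2 production line capacity cut
the tier-2 production line capacity cut → the component shipment strike
Length: 4 steps.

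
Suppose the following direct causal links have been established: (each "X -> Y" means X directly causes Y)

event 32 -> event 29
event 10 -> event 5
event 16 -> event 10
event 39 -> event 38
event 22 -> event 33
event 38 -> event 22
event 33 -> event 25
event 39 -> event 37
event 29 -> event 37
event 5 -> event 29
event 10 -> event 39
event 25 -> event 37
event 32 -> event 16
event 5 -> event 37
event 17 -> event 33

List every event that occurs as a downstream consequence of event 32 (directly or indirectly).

Direct effects: event 16, event 29.
2 steps out: event 10, event 37.
3 steps out: event 39, event 5.
4 steps out: event 38.
5 steps out: event 22.
6 steps out: event 33.
7 steps out: event 25.
Not reachable from it: event 17.

event 10, event 16, event 22, event 25, event 29, event 33, event 37, event 38, event 39, event 5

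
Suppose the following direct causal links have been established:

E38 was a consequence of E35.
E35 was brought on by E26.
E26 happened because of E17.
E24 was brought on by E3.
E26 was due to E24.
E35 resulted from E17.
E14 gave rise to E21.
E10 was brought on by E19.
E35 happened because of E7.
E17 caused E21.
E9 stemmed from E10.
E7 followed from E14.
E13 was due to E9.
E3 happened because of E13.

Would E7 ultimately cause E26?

E7 leads to E35, E38; E26 is not among them.

No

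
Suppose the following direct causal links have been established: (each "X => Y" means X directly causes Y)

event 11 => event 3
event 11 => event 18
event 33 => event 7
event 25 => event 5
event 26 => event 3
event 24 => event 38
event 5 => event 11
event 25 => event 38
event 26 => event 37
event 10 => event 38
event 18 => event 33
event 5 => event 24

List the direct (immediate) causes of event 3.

Upstream contributors include event 25, event 5, but only event 11, event 26 feed directly into event 3.

event 11, event 26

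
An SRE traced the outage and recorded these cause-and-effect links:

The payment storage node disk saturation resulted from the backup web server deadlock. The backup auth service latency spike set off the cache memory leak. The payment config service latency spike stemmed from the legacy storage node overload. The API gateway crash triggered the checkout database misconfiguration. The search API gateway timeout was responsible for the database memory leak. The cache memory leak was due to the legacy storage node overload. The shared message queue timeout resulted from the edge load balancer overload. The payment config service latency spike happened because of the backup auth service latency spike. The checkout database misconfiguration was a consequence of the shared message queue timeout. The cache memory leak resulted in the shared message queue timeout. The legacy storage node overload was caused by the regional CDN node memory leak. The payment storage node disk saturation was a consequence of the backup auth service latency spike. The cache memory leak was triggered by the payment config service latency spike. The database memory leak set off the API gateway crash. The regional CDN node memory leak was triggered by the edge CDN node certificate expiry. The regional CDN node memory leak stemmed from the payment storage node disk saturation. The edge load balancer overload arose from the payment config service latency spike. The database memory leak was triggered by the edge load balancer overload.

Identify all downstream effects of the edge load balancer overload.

the API gateway crash, the checkout database misconfiguration, the database memory leak, the shared message queue timeout

Direct effects: the database memory leak, the shared message queue timeout.
2 steps out: the API gateway crash, the checkout database misconfiguration.
Not reachable from it: the search API gateway timeout, the edge CDN node certificate expiry, the backup auth service latency spike, the backup web server deadlock, the payment storage node disk saturation, the regional CDN node memory leak, the legacy storage node overload, the payment config service latency spike, the cache memory leak.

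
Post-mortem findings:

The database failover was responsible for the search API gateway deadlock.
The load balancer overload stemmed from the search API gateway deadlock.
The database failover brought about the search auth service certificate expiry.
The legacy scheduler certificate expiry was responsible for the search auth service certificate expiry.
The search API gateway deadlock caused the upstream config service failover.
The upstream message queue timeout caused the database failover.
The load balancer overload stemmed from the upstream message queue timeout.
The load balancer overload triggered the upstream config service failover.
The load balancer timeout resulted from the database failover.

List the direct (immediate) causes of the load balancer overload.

the search API gateway deadlock, the upstream message queue timeout

Upstream contributors include the database failover, but only the search API gateway deadlock, the upstream message queue timeout feed directly into the load balancer overload.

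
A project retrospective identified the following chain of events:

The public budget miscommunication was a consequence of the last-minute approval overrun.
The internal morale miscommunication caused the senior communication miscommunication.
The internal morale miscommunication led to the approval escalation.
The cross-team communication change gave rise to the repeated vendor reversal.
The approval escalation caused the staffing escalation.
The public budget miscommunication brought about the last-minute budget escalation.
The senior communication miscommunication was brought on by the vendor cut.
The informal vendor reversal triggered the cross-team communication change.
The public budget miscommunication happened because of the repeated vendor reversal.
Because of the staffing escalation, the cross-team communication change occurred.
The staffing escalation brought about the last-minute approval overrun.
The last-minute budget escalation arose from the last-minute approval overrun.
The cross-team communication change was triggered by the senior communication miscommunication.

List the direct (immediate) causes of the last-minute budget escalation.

the last-minute approval overrun, the public budget miscommunication

Upstream contributors include the internal morale miscommunication, the approval escalation, the staffing escalation, the vendor cut, the senior communication miscommunication, the informal vendor reversal, the cross-team communication change, the repeated vendor reversal, but only the last-minute approval overrun, the public budget miscommunication feed directly into the last-minute budget escalation.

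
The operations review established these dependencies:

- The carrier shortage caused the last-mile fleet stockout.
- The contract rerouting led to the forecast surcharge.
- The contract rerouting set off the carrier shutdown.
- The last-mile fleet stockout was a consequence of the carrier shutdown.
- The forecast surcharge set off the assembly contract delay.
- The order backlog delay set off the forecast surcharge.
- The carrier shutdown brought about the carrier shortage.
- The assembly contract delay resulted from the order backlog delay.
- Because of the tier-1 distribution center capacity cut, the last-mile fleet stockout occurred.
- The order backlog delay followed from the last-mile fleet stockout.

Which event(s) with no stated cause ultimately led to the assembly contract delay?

the contract rerouting, the tier-1 distribution center capacity cut

Tracing upstream from the assembly contract delay: the assembly contract delay ← the forecast surcharge ← the contract rerouting.
A separate upstream branch: the assembly contract delay ← the order backlog delay ← the last-mile fleet stockout ← the tier-1 distribution center capacity cut.
Each of those chain origins has no stated cause.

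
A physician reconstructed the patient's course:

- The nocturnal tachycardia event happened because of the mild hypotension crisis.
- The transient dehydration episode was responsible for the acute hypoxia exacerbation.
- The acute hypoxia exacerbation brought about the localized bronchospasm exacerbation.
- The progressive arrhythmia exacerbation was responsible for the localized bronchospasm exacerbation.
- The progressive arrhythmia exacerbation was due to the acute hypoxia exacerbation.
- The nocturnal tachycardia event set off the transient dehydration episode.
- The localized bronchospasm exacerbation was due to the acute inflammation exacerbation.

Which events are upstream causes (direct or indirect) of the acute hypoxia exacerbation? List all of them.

Immediate cause of the acute hypoxia exacerbation: the transient dehydration episode.
Further upstream: the mild hypotension crisis, the nocturnal tachycardia event.

the mild hypotension crisis, the nocturnal tachycardia event, the transient dehydration episode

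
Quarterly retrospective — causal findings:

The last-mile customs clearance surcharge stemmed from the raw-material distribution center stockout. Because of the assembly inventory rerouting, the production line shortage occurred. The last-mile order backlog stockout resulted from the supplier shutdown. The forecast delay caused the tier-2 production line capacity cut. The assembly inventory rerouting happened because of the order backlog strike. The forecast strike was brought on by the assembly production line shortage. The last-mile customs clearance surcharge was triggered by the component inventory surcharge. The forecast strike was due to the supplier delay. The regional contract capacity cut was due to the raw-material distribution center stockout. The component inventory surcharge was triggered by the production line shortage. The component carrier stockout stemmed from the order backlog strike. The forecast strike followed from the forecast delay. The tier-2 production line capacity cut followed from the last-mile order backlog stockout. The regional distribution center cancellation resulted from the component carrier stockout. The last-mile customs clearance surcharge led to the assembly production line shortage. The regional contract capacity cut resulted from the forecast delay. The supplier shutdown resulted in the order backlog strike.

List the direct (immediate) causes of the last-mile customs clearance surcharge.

the component inventory surcharge, the raw-material distribution center stockout

Upstream contributors include the supplier shutdown, the order backlog strike, the assembly inventory rerouting, the production line shortage, but only the component inventory surcharge, the raw-material distribution center stockout feed directly into the last-mile customs clearance surcharge.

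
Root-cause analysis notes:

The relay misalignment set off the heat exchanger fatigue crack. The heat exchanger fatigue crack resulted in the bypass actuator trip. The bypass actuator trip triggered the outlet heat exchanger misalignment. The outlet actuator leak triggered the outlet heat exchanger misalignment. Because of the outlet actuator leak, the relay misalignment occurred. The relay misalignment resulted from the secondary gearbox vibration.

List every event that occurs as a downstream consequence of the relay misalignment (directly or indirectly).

the bypass actuator trip, the heat exchanger fatigue crack, the outlet heat exchanger misalignment

Direct effects: the heat exchanger fatigue crack.
2 steps out: the bypass actuator trip.
3 steps out: the outlet heat exchanger misalignment.
Not reachable from it: the outlet actuator leak, the secondary gearbox vibration.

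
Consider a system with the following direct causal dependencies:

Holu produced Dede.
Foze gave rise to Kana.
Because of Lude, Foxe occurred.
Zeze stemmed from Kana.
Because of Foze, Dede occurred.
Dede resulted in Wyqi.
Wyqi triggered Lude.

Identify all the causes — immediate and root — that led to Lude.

Dede, Foze, Holu, Wyqi

Immediate cause of Lude: Wyqi.
Further upstream: Foze, Holu, Dede.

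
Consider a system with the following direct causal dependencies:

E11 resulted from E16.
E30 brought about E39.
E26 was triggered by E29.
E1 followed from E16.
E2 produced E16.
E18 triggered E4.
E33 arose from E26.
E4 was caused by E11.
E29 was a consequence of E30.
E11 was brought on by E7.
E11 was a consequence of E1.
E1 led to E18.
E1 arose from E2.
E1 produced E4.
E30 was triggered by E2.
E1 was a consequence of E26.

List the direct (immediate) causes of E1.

E16, E2, E26

Upstream contributors include E30, E29, but only E16, E2, E26 feed directly into E1.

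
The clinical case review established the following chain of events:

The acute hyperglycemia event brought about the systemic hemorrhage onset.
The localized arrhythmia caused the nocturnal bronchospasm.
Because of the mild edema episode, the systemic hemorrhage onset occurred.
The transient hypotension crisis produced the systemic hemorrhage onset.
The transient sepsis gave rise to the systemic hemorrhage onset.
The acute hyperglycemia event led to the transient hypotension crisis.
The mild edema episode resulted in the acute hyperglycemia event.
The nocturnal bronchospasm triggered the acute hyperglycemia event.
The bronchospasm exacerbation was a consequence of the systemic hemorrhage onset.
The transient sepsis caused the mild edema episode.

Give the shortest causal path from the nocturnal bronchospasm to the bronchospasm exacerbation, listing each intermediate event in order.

the nocturnal bronchospasm → the acute hyperglycemia event → the systemic hemorrhage onset → the bronchospasm exacerbation

the nocturnal bronchospasm → the acute hyperglycemia event
the acute hyperglycemia event → the systemic hemorrhage onset
the systemic hemorrhage onset → the bronchospasm exacerbation
Length: 3 steps.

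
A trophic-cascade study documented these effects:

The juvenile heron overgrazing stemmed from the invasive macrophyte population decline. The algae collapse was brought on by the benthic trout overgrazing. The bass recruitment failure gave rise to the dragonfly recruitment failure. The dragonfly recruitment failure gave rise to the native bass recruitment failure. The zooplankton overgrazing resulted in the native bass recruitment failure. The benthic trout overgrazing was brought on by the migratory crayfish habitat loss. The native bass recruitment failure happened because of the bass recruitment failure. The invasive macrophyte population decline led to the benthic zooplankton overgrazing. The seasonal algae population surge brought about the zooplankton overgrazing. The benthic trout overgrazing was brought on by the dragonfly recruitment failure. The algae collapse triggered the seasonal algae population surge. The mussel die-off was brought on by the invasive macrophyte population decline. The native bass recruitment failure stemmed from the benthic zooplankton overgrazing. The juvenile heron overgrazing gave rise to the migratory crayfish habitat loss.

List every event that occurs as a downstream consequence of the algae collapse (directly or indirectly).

Direct effects: the seasonal algae population surge.
2 steps out: the zooplankton overgrazing.
3 steps out: the native bass recruitment failure.
Not reachable from it: the bass recruitment failure, the invasive macrophyte population decline, the mussel die-off, the juvenile heron overgrazing, the migratory crayfish habitat loss, the dragonfly recruitment failure, the benthic trout overgrazing, the benthic zooplankton overgrazing.

the native bass recruitment failure, the seasonal algae population surge, the zooplankton overgrazing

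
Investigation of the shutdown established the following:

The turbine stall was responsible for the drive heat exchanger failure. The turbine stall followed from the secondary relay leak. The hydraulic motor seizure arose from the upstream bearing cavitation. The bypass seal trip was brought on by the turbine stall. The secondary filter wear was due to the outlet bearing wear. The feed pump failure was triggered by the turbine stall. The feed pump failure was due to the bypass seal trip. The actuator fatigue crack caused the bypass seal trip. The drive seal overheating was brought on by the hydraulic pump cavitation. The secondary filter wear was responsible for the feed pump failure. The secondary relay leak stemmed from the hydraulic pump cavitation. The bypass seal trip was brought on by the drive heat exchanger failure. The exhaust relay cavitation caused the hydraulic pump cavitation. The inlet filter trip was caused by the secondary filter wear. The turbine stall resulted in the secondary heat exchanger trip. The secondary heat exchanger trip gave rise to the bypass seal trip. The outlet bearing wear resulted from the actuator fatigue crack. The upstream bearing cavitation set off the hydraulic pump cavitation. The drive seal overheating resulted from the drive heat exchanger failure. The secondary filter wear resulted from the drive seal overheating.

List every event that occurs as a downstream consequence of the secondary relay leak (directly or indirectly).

Direct effects: the turbine stall.
2 steps out: the drive heat exchanger failure, the secondary heat exchanger trip, the bypass seal trip, the feed pump failure.
3 steps out: the drive seal overheating.
4 steps out: the secondary filter wear.
5 steps out: the inlet filter trip.
Not reachable from it: the exhaust relay cavitation, the upstream bearing cavitation, the hydraulic motor seizure, the hydraulic pump cavitation, the actuator fatigue crack, the outlet bearing wear.

the bypass seal trip, the drive heat exchanger failure, the drive seal overheating, the feed pump failure, the inlet filter trip, the secondary filter wear, the secondary heat exchanger trip, the turbine stall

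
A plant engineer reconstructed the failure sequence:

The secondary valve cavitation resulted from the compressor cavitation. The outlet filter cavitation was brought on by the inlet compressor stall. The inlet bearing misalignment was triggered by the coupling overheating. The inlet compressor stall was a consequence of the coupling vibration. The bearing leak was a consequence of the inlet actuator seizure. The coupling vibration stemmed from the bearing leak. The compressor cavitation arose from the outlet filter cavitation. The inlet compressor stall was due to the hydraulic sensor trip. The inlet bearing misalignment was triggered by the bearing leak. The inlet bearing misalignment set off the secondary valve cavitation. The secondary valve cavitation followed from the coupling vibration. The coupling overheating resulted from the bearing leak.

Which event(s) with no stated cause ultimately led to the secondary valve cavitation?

Tracing upstream from the secondary valve cavitation: the secondary valve cavitation ← the coupling vibration ← the bearing leak ← the inlet actuator seizure.
A separate upstream branch: the secondary valve cavitation ← the compressor cavitation ← the outlet filter cavitation ← the inlet compressor stall ← the hydraulic sensor trip.
Each of those chain origins has no stated cause.

the hydraulic sensor trip, the inlet actuator seizure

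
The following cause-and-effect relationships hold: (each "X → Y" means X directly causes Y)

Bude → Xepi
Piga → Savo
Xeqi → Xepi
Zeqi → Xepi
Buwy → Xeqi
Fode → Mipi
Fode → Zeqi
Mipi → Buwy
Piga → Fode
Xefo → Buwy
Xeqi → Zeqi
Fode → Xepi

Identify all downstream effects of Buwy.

Direct effects: Xeqi.
2 steps out: Zeqi, Xepi.
Not reachable from it: Piga, Fode, Savo, Xefo, Bude, Mipi.

Xepi, Xeqi, Zeqi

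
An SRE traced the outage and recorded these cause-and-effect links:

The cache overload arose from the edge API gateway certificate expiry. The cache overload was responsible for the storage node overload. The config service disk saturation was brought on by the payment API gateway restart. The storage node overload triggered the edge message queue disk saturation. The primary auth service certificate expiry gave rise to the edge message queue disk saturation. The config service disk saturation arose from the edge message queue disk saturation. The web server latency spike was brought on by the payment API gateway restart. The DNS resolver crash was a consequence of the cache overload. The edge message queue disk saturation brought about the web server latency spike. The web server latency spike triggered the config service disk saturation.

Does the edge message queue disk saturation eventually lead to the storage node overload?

The edge message queue disk saturation leads to the web server latency spike, the config service disk saturation; the storage node overload is not among them.

No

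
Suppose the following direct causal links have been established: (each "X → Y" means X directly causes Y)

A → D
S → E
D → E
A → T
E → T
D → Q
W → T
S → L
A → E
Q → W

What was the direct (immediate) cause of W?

Q

Upstream contributors include A, D, but only Q feeds directly into W.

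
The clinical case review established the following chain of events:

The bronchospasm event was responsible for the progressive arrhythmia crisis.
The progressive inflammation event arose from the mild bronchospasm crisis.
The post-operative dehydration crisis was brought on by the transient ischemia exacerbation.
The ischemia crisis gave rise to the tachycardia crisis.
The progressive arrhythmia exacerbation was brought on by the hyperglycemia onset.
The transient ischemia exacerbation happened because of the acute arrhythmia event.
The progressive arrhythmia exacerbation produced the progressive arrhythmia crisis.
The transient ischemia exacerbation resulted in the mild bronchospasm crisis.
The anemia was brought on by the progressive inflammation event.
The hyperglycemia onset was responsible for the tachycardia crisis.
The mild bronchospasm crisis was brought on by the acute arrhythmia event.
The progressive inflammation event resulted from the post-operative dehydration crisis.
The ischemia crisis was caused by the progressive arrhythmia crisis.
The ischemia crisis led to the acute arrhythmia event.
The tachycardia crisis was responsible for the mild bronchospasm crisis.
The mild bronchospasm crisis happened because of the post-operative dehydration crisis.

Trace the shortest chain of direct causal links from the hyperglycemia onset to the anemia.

the hyperglycemia onset → the tachycardia crisis
the tachycardia crisis → the mild bronchospasm crisis
the mild bronchospasm crisis → the progressive inflammation event
the progressive inflammation event → the anemia
Length: 4 steps.

the hyperglycemia onset → the tachycardia crisis → the mild bronchospasm crisis → the progressive inflammation event → the anemia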